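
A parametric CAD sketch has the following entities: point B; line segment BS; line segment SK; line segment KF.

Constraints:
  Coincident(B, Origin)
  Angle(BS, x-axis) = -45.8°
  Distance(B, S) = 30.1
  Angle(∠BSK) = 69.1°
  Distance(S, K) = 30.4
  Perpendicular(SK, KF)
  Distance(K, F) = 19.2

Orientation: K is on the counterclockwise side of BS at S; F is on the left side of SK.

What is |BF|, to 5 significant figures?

21.591

∠BSK = 69.1°, so SK runs at -45.8° + (180° − 69.1°) = 65.100° from the x-axis; with |SK| = 30.4, K = S + 30.4·(cos 65.100°, sin 65.100°) = (33.784, 5.9951). SK ⟂ KF; with |KF| = 19.2 on the left of SK, F = K + 19.2·(-0.90704, 0.42104) = (16.369, 14.079). Then |BF| = |F − B| = 21.591.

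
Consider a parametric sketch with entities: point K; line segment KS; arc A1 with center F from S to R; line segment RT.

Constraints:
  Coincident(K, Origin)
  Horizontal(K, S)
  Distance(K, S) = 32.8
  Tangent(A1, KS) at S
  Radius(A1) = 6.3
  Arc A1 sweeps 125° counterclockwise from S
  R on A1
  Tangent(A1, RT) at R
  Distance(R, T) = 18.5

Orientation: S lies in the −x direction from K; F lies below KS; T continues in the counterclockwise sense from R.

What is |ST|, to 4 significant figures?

25.65

K is at the origin; K and S share the same y with |KS| = 32.8 and S on the −x side, so S = (-32.80, 0.000). Tangency of A1 to KS means the radius FS is perpendicular to KS, so F = S + (0, -6.3) = (-32.80, -6.300). On A1, S sits at bearing 90° from F; a 125° counterclockwise sweep puts R at bearing 215°, so R = F + 6.3·(cos 215°, sin 215°) = (-37.96, -9.914). A1 meets RT tangentially, so FR is at right angles to RT, so RT runs along (−sin 215°, cos 215°); with |RT| = 18.5, T = (-27.35, -25.07). Then |ST| = |T − S| = 25.65.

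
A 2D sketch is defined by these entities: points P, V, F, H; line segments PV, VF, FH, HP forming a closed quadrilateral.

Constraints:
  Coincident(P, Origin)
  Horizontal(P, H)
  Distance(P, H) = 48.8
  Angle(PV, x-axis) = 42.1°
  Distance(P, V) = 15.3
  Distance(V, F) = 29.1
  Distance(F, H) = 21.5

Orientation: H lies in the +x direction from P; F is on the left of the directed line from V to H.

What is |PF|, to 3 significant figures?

43.5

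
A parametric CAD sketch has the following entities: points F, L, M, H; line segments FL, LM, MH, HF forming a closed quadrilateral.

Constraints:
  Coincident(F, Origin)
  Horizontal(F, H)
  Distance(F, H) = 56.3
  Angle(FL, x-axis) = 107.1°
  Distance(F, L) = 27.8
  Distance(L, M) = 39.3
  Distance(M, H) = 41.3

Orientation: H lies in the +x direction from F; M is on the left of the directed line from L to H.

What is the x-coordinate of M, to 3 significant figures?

30.7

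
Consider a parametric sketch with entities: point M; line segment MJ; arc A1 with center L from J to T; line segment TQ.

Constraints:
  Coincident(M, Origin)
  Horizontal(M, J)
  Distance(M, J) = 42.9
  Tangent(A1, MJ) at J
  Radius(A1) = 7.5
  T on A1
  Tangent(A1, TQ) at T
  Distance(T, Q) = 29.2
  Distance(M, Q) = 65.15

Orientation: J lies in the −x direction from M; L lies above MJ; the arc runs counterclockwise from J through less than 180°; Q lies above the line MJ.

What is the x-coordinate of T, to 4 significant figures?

-36.97

Checks: ∠(LJ, JM) = 90.00° ✓; |LT| = 7.500 ✓; ∠(LT, TQ) = 90.00° ✓; |TQ| = 29.20 ✓; |MQ| = 65.15 ✓.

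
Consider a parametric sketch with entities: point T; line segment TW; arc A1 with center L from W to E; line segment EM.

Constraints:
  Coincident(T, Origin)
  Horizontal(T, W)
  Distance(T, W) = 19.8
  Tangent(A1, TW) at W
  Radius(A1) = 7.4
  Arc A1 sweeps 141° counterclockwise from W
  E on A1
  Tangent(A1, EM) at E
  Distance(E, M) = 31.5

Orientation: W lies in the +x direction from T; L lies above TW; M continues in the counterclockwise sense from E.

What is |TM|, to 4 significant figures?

32.97

On A1, W sits at bearing -90° from L; a 141° counterclockwise sweep puts E at bearing 51°, so E = L + 7.4·(cos 51°, sin 51°) = (24.46, 13.15). The tangent condition forces LE to be normal to EM, so EM runs along (−sin 51°, cos 51°); with |EM| = 31.5, M = (-0.02313, 32.97). Then |TM| = |M − T| = 32.97.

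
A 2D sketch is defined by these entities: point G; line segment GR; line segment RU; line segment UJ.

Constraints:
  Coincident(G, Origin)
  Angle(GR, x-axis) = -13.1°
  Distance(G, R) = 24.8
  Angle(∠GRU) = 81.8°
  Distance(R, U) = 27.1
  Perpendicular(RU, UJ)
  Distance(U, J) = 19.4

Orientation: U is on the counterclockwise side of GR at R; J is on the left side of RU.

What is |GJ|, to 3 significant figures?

24.1

G is at the origin; GR runs at -13.1° with length 24.8, so R = 24.8·(cos -13.1°, sin -13.1°) = (24.2, -5.62). ∠GRU = 81.8°, so RU runs at -13.1° + (180° − 81.8°) = 85.1° from the x-axis; with |RU| = 27.1, U = R + 27.1·(cos 85.1°, sin 85.1°) = (26.5, 21.4). RU ⟂ UJ; with |UJ| = 19.4 on the left of RU, J = U + 19.4·(-0.996, 0.0854) = (7.14, 23.0). Then |GJ| = |J − G| = 24.1.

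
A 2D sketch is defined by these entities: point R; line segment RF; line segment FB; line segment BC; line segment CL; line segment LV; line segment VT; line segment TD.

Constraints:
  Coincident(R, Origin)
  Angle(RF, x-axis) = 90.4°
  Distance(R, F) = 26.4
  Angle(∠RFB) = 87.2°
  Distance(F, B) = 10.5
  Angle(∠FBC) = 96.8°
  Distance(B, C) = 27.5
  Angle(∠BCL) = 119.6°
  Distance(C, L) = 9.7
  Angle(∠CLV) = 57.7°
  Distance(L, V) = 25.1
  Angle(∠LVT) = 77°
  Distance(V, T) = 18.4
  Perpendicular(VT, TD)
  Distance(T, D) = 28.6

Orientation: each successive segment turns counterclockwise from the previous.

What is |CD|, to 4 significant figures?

12.53

∠LVT = 77.0° gives VT at -167.9° from the x-axis; with |VT| = 18.4, T = (-21.88, 14.30). The perpendicularity gives TD at right angles to VT, so TD runs at -77.90°; with |TD| = 28.6, D = (-15.88, -13.67). Then |CD| = |D − C| = 12.53.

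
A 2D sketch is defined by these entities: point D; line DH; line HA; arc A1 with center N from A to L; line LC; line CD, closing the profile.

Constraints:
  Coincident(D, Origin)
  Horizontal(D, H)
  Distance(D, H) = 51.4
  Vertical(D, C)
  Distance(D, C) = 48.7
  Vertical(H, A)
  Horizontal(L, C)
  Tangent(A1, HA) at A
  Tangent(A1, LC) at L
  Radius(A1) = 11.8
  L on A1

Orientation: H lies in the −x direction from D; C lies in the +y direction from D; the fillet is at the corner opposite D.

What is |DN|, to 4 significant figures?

54.13

D is at the origin; D and H share the same y with |DH| = 51.4 and H on the −x side, so H = (-51.40, 0.000). D and C share the same x with |DC| = 48.7 and C on the +y side, so C = (0.000, 48.70). The virtual corner opposite D is at (-51.40, 48.70). Tangency of A1 to HA means the radius NA is perpendicular to HA and the tangent condition forces NL to be normal to LC, with radius 11.8, so the center N sits 11.8 in from both sides at N = (-39.60, 36.90). Then |DN| = |N − D| = 54.13.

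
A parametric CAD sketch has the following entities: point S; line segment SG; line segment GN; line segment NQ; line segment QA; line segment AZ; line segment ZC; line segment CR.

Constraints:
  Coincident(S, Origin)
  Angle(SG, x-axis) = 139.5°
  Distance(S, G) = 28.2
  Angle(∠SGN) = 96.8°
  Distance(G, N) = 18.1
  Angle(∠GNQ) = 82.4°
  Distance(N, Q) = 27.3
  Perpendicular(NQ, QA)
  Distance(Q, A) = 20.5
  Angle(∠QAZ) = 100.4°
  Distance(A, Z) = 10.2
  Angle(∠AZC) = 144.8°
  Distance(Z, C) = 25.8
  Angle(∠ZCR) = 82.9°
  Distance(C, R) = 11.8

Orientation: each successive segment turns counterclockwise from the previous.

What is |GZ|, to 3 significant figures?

15.5

S is at the origin; SG runs at 139.5° with length 28.2, so G = (-21.4, 18.3). ∠SGN = 96.8° gives GN at -137° from the x-axis; with |GN| = 18.1, N = (-34.7, 6.04). ∠GNQ = 82.4° gives NQ at -39.7° from the x-axis; with |NQ| = 27.3, Q = (-13.7, -11.4). NQ ⟂ QA, so QA runs at 50.3°; with |QA| = 20.5, A = (-0.646, 4.37). ∠QAZ = 100.4° gives AZ at 130° from the x-axis; with |AZ| = 10.2, Z = (-7.19, 12.2). Then |GZ| = |Z − G| = 15.5.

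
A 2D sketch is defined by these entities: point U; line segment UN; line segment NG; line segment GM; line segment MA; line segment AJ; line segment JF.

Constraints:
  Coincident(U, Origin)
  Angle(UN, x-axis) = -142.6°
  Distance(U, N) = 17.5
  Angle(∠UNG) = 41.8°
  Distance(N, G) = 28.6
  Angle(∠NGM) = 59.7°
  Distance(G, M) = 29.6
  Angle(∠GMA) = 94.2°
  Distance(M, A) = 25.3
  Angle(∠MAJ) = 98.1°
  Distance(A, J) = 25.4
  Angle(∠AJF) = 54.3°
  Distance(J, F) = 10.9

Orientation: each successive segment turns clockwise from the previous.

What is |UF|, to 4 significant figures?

14.83

U is at the origin; UN runs at -142.6° with length 17.5, so N = (-13.90, -10.63). ∠UNG = 41.8° gives NG at 79.20° from the x-axis; with |NG| = 28.6, G = (-8.543, 17.46). ∠NGM = 59.7° gives GM at -41.10° from the x-axis; with |GM| = 29.6, M = (13.76, -1.994). ∠GMA = 94.2° gives MA at -126.9° from the x-axis; with |MA| = 25.3, A = (-1.428, -22.23). ∠MAJ = 98.1° gives AJ at 151.2° from the x-axis; with |AJ| = 25.4, J = (-23.69, -9.989). ∠AJF = 54.3° gives JF at 25.50° from the x-axis; with |JF| = 10.9, F = (-13.85, -5.297). Then |UF| = |F − U| = 14.83.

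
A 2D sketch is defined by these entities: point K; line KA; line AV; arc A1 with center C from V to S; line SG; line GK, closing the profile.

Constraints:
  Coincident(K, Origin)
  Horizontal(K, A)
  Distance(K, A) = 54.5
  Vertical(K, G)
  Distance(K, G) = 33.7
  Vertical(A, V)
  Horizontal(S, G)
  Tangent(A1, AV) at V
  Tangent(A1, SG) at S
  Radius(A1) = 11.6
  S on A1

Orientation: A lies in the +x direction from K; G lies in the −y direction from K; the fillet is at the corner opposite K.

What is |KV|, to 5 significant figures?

58.810

K is at the origin; KA is horizontal with |KA| = 54.5 and A on the +x side, so A = (54.500, 0.0000). KG is vertical with |KG| = 33.7 and G on the −y side, so G = (0.0000, -33.700). The virtual corner opposite K is at (54.500, -33.700). Since A1 is tangent to AV there, CV ⟂ AV and tangency of A1 to SG means the radius CS is perpendicular to SG, with radius 11.6, so the center C sits 11.6 in from both sides at C = (42.900, -22.100). That places the tangent points at V = (54.500, -22.100) on AV and S = (42.900, -33.700) on SG. Then |KV| = |V − K| = 58.810.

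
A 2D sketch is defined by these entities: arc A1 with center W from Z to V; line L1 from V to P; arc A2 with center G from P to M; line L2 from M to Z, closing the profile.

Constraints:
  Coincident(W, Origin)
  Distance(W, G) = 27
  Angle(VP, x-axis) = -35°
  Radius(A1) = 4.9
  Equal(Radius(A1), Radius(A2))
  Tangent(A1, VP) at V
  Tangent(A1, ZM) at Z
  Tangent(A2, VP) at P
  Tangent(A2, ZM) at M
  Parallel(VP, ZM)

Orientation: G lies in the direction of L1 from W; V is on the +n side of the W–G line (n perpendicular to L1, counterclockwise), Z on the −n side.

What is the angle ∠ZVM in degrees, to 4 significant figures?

70.05°

The slot axis is L1's direction at -35.0°, so u = (cos -35.0°, sin -35.0°) = (0.8192, -0.5736) and n = (−sin -35.0°, cos -35.0°) = (0.5736, 0.8192). W is at the origin and G lies 27.0 along u from W, so G = 27.0·u = (22.12, -15.49). Tangency of A1 to both parallel lines with radius 4.9 puts V and Z at W ± 4.9·n: V = (2.811, 4.014), Z = (-2.811, -4.014). Equal radii place P and M the same way about G: P = G + 4.9·n = (24.93, -11.47), M = G − 4.9·n = (19.31, -19.50). Then cos ∠ZVM = VZ·VM / (|VZ||VM|), giving 70.05°.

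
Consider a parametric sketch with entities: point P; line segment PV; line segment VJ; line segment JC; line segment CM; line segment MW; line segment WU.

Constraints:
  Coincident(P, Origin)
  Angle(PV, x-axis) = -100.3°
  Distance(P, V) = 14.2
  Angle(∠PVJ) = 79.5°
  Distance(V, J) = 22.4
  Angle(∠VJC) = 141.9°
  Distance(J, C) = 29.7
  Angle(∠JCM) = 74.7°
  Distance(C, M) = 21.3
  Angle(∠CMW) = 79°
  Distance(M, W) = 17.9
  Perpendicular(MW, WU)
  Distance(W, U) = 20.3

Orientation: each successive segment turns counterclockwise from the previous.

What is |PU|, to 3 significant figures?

37.5

P is at the origin; PV runs at -100.3° with length 14.2, so V = (-2.54, -14.0). ∠PVJ = 79.5° gives VJ at 0.200° from the x-axis; with |VJ| = 22.4, J = (19.9, -13.9). ∠VJC = 141.9° gives JC at 38.3° from the x-axis; with |JC| = 29.7, C = (43.2, 4.51). ∠JCM = 74.7° gives CM at 144° from the x-axis; with |CM| = 21.3, M = (26.0, 17.2). ∠CMW = 79.0° gives MW at -115° from the x-axis; with |MW| = 17.9, W = (18.3, 0.985). MW ⟂ WU, so WU runs at -25.4°; with |WU| = 20.3, U = (36.7, -7.72). Then |PU| = |U − P| = 37.5.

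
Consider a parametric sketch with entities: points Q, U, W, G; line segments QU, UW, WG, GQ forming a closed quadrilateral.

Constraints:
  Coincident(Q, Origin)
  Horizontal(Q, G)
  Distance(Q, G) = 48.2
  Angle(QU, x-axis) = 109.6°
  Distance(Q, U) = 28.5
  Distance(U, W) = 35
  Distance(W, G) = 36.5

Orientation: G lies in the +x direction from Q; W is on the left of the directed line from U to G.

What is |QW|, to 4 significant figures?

38.18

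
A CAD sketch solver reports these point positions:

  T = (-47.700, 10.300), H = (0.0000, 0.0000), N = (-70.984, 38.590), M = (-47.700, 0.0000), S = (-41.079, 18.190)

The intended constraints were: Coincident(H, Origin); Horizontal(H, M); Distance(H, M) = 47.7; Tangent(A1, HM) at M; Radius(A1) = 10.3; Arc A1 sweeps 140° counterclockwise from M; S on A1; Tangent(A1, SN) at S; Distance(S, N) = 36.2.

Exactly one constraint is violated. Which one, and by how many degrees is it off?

Tangent(A1, SN) at S — off by 5.70°.

H = (0.00, 0.00) ✓; H.y = 0.00, M.y = 0.00 ✓; |HM| = 47.70 ✓; ∠(TM, MH) = 90.00° ✓; |TM| = 10.30 ✓; bearing(T→S) − bearing(T→M) = 140.0° ✓; |TS| = 10.30 ✓; ∠(TS, SN) = 84.30° ✗; |SN| = 36.20 ✓.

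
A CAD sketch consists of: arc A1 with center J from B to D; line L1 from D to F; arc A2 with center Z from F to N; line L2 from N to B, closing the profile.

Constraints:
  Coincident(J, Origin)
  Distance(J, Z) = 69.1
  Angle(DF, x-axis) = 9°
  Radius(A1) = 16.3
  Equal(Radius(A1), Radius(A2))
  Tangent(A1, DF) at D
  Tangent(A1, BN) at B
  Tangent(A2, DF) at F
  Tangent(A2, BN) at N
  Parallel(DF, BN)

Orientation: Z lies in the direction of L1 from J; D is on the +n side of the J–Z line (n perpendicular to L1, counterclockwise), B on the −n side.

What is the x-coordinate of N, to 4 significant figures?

70.80

The slot axis is L1's direction at 9.0°, so u = (cos 9.0°, sin 9.0°) = (0.9877, 0.1564) and n = (−sin 9.0°, cos 9.0°) = (-0.1564, 0.9877). J is at the origin and Z lies 69.1 along u from J, so Z = 69.1·u = (68.25, 10.81). Tangency of A1 to both parallel lines with radius 16.3 puts D and B at J ± 16.3·n: D = (-2.550, 16.10), B = (2.550, -16.10). Equal radii place F and N the same way about Z: F = Z + 16.3·n = (65.70, 26.91), N = Z − 16.3·n = (70.80, -5.290). So N.x = 70.80.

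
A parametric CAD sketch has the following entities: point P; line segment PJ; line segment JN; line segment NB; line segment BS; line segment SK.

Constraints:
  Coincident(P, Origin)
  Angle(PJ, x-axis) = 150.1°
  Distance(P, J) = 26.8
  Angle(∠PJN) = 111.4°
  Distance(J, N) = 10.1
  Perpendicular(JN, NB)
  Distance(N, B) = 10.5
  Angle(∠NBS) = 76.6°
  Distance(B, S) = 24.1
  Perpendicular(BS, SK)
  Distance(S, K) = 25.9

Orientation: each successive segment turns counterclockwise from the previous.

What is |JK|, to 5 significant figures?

21.568

P is at the origin; PJ runs at 150.1° with length 26.8, so J = (-23.233, 13.359). ∠PJN = 111.4° gives JN at -141.30° from the x-axis; with |JN| = 10.1, N = (-31.115, 7.0445). The perpendicularity gives NB at right angles to JN, so NB runs at -51.300°; with |NB| = 10.5, B = (-24.550, -1.1500). ∠NBS = 76.6° gives BS at 52.100° from the x-axis; with |BS| = 24.1, S = (-9.7459, 17.867). BS is perpendicular to SK, so SK runs at 142.10°; with |SK| = 25.9, K = (-30.183, 33.777). Then |JK| = |K − J| = 21.568.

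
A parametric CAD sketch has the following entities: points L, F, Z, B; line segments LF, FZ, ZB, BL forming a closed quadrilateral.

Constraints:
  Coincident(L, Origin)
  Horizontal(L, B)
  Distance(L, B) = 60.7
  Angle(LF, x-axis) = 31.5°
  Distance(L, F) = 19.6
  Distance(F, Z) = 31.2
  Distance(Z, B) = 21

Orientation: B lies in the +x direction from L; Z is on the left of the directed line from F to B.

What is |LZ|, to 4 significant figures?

50.03

L is at the origin; LB is horizontal with |LB| = 60.7 and B in +x, so B = (60.7, 0). LF runs at 31.5° with |LF| = 19.6, so F = (16.71, 10.24). Z is determined by |FZ| = 31.2 and |ZB| = 21.0 together: it lies at the intersection of circle(F, 31.2) and circle(B, 21.0). With |FB| = 45.16, the foot of the radical line on FB is 28.48 from F and the perpendicular offset is √(31.2² − 28.48²) = 12.75. Taking the left-of-FB solution: Z = (47.34, 16.20).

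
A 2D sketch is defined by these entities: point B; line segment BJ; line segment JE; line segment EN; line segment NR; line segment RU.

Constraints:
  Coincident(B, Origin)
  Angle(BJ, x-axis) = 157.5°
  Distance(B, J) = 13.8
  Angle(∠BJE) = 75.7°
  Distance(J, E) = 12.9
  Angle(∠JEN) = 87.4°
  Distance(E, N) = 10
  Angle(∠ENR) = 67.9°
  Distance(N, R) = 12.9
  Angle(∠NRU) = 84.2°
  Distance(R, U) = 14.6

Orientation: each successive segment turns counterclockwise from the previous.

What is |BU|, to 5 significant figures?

21.870

B is at the origin; BJ runs at 157.5° with length 13.8, so J = (-12.750, 5.2810). ∠BJE = 75.7° gives JE at -98.200° from the x-axis; with |JE| = 12.9, E = (-14.589, -7.4871). ∠JEN = 87.4° gives EN at -5.6000° from the x-axis; with |EN| = 10.0, N = (-4.6372, -8.4629). ∠ENR = 67.9° gives NR at 106.50° from the x-axis; with |NR| = 12.9, R = (-8.3010, 3.9059). ∠NRU = 84.2° gives RU at -157.70° from the x-axis; with |RU| = 14.6, U = (-21.809, -1.6342). Then |BU| = |U − B| = 21.870.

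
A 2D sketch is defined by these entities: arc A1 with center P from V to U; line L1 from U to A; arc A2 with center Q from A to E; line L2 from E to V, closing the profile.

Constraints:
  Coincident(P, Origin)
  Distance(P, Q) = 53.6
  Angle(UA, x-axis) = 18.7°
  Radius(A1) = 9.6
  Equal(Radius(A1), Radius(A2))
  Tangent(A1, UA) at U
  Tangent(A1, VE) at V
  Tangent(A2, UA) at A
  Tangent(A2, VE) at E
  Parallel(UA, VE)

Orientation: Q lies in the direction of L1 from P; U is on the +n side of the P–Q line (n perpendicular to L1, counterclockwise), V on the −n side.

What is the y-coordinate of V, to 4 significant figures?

-9.093

P is at the origin and Q lies 53.6 along u from P, so Q = 53.6·u = (50.77, 17.18). Tangency of A1 to both parallel lines with radius 9.6 puts U and V at P ± 9.6·n: U = (-3.078, 9.093), V = (3.078, -9.093). So V.y = -9.093.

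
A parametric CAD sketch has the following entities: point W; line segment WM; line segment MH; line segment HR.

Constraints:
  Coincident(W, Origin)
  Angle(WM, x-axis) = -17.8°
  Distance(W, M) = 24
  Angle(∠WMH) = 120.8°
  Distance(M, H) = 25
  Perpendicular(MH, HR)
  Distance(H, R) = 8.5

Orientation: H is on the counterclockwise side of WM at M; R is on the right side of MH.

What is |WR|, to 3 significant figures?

47.3

W is at the origin; WM runs at -17.8° with length 24.0, so M = 24.0·(cos -17.8°, sin -17.8°) = (22.9, -7.34). ∠WMH = 120.8°, so MH runs at -17.8° + (180° − 120.8°) = 41.4° from the x-axis; with |MH| = 25.0, H = M + 25.0·(cos 41.4°, sin 41.4°) = (41.6, 9.20). The perpendicularity gives HR at right angles to MH; with |HR| = 8.5 on the right of MH, R = H + 8.5·(0.661, -0.750) = (47.2, 2.82). Then |WR| = |R − W| = 47.3.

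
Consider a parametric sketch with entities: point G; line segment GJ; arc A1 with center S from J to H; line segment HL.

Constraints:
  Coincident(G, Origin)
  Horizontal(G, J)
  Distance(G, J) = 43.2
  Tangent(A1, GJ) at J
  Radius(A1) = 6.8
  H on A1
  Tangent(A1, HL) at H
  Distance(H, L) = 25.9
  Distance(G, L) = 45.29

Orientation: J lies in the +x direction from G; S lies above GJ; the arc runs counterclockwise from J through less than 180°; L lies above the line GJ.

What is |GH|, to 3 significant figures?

49.8

G is at the origin; GJ is horizontal with |GJ| = 43.2 and J on the +x side, so J = (43.2, 0.00). A1 meets GJ tangentially, so SJ is at right angles to GJ, so S = J + (0, 6.8) = (43.2, 6.80). Since SH ⟂ HL (tangency), |SL| = √(6.8² + 25.9²) = 26.8 regardless of where H sits on A1. So L lies on both circle(G, 45.29) and circle(S, 26.8); the above-GJ intersection is L = (32.6, 31.4). H is the foot of the tangent from L: H = (48.6, 11.0).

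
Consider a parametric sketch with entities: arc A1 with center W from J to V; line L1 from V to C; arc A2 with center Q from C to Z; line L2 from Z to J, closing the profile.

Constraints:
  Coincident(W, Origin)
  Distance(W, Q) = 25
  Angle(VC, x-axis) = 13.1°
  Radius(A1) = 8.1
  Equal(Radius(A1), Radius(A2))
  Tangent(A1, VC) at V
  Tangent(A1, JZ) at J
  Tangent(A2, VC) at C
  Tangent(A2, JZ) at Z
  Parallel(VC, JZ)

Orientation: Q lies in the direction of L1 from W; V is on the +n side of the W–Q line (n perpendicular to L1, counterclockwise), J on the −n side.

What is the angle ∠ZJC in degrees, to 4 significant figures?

32.94°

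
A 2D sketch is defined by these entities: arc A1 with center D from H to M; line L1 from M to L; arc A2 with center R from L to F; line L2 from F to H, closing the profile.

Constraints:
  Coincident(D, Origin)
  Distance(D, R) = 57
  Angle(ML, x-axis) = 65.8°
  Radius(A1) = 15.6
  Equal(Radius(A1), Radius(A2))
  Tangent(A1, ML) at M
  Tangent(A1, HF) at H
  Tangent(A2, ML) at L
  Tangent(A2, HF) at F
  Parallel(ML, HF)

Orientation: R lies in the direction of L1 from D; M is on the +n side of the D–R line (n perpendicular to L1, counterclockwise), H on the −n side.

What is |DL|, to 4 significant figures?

59.10

Tangency of A1 to both parallel lines with radius 15.6 puts M and H at D ± 15.6·n: M = (-14.23, 6.395), H = (14.23, -6.395). Equal radii place L and F the same way about R: L = R + 15.6·n = (9.137, 58.39), F = R − 15.6·n = (37.59, 45.60). Then |DL| = |L − D| = 59.10.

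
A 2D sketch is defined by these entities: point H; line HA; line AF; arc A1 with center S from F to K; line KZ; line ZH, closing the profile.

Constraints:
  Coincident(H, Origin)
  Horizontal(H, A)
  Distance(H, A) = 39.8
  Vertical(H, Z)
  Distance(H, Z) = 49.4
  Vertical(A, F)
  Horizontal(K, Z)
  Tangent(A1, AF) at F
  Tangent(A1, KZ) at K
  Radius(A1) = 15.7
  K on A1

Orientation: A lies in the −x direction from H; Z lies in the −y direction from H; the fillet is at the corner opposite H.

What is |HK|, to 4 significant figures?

54.97

H is at the origin; HA is horizontal with |HA| = 39.8 and A on the −x side, so A = (-39.80, 0.000). H and Z share the same x with |HZ| = 49.4 and Z on the −y side, so Z = (0.000, -49.40). The virtual corner opposite H is at (-39.80, -49.40). A1 meets AF tangentially, so SF is at right angles to AF and A1 meets KZ tangentially, so SK is at right angles to KZ, with radius 15.7, so the center S sits 15.7 in from both sides at S = (-24.10, -33.70). That places the tangent points at F = (-39.80, -33.70) on AF and K = (-24.10, -49.40) on KZ. Then |HK| = |K − H| = 54.97.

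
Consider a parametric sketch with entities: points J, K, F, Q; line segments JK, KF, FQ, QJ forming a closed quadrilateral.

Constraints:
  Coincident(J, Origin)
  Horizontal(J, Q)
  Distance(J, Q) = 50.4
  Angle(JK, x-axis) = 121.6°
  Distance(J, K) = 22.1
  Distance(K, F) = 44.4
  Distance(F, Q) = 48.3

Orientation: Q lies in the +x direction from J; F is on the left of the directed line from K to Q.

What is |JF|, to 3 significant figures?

49.5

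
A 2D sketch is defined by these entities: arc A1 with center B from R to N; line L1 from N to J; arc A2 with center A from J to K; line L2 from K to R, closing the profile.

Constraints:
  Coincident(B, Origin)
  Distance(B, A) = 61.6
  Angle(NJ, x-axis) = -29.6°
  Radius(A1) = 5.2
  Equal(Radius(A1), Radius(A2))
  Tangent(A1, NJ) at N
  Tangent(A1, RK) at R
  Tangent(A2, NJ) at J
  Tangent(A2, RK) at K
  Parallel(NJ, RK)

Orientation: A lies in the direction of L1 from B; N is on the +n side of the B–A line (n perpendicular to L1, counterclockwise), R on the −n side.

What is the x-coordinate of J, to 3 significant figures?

56.1

Tangency of A1 to both parallel lines with radius 5.2 puts N and R at B ± 5.2·n: N = (2.57, 4.52), R = (-2.57, -4.52). Equal radii place J and K the same way about A: J = A + 5.2·n = (56.1, -25.9), K = A − 5.2·n = (51.0, -34.9). So J.x = 56.1.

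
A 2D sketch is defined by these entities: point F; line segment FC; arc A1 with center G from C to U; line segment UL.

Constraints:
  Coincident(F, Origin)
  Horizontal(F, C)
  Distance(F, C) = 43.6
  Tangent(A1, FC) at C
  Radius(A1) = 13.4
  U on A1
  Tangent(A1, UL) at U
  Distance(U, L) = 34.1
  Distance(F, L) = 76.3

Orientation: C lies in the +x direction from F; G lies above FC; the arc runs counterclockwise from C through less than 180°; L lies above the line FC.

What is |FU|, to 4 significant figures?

58.08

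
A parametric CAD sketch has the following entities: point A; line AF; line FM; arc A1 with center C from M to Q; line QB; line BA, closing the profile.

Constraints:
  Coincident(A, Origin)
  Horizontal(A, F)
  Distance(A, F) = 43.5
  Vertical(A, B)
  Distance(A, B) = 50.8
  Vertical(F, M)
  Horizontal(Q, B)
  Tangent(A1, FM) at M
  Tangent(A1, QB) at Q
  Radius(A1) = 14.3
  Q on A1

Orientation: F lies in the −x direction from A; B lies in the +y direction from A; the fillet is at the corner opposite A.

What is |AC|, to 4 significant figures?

46.74

AB is vertical with |AB| = 50.8 and B on the +y side, so B = (0.000, 50.80). The virtual corner opposite A is at (-43.50, 50.80). A1 meets FM tangentially, so CM is at right angles to FM and tangency of A1 to QB means the radius CQ is perpendicular to QB, with radius 14.3, so the center C sits 14.3 in from both sides at C = (-29.20, 36.50). Then |AC| = |C − A| = 46.74.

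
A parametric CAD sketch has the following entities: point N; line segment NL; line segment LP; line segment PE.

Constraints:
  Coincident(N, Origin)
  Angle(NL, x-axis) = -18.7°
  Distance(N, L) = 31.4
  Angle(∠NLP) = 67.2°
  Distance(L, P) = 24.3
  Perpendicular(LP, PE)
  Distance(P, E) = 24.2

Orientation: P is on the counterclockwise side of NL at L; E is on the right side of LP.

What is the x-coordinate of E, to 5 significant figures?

52.143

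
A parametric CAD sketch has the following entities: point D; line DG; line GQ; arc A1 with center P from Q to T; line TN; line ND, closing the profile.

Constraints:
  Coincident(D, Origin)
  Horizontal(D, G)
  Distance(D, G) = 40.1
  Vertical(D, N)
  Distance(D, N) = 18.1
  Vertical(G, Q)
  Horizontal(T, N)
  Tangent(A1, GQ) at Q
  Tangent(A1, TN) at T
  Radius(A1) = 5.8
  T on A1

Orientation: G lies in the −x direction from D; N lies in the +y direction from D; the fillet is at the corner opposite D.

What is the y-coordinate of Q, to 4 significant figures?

12.30

D is at the origin; DG is horizontal with |DG| = 40.1 and G on the −x side, so G = (-40.10, 0.000). D and N share the same x with |DN| = 18.1 and N on the +y side, so N = (0.000, 18.10). The virtual corner opposite D is at (-40.10, 18.10). Tangency of A1 to GQ means the radius PQ is perpendicular to GQ and the tangent condition forces PT to be normal to TN, with radius 5.8, so the center P sits 5.8 in from both sides at P = (-34.30, 12.30). That places the tangent points at Q = (-40.10, 12.30) on GQ and T = (-34.30, 18.10) on TN. So Q.y = 12.30.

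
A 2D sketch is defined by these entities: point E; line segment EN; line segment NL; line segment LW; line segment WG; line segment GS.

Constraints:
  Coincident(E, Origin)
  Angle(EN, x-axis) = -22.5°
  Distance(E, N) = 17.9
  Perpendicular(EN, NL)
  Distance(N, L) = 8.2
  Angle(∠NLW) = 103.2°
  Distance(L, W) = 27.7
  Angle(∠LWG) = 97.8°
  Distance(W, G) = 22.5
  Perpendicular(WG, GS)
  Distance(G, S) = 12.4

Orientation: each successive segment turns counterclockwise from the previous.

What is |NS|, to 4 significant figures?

25.87

∠LWG = 97.8° gives WG at -133.5° from the x-axis; with |WG| = 22.5, G = (-18.31, 0.5689). WG ⟂ GS, so GS runs at -43.50°; with |GS| = 12.4, S = (-9.313, -7.967). Then |NS| = |S − N| = 25.87.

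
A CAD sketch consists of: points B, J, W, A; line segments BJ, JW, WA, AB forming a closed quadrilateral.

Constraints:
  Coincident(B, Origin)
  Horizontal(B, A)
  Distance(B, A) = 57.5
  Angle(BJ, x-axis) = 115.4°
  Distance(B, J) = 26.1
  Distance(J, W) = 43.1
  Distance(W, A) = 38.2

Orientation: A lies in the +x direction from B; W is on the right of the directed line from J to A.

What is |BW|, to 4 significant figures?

20.82

B is at the origin; BA is horizontal with |BA| = 57.5 and A in +x, so A = (57.5, 0). BJ runs at 115.4° with |BJ| = 26.1, so J = (-11.20, 23.58). W is determined by |JW| = 43.1 and |WA| = 38.2 together: it lies at the intersection of circle(J, 43.1) and circle(A, 38.2). With |JA| = 72.63, the foot of the radical line on JA is 39.06 from J and the perpendicular offset is √(43.1² − 39.06²) = 18.23. Taking the right-of-JA solution: W = (19.83, -6.340).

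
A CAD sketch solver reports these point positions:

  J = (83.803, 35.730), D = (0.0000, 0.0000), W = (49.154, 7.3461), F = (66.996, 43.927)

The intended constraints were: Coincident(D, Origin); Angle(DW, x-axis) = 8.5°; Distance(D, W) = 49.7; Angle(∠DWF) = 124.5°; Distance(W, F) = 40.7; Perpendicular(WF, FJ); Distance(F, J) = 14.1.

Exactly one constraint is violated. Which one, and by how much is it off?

Distance(F, J) = 14.1 — off by 4.60.

D = (0.00, 0.00) ✓; DW at 8.500° ✓; |DW| = 49.70 ✓; ∠DWF = 124.5° ✓; |WF| = 40.70 ✓; ∠(WF, FJ) = 90.00° ✓; |FJ| = 18.70 ✗.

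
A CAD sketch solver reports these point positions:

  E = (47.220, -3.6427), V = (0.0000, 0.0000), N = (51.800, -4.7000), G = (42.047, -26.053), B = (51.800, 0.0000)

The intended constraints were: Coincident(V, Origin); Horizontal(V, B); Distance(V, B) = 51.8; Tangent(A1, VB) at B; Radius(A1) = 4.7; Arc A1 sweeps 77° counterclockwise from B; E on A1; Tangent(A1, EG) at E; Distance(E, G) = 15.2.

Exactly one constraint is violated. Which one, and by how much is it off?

Distance(E, G) = 15.2 — off by 7.80.

V = (0.00, 0.00) ✓; V.y = 0.00, B.y = 0.00 ✓; |VB| = 51.80 ✓; ∠(NB, BV) = 90.00° ✓; |NB| = 4.700 ✓; bearing(N→E) − bearing(N→B) = 77.00° ✓; |NE| = 4.700 ✓; ∠(NE, EG) = 90.00° ✓; |EG| = 23.00 ✗.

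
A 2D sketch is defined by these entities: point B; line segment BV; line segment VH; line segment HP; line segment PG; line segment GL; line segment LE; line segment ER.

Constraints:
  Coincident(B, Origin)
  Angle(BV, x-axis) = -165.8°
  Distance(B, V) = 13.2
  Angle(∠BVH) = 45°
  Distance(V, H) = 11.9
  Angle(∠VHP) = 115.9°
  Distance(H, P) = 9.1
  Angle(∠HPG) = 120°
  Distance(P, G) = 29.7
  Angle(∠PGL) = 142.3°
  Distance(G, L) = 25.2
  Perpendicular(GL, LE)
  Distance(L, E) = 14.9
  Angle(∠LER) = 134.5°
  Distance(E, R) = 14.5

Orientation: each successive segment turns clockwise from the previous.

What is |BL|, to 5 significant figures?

46.261

B is at the origin; BV runs at -165.8° with length 13.2, so V = (-12.797, -3.2381). ∠BVH = 45.0° gives VH at 59.200° from the x-axis; with |VH| = 11.9, H = (-6.7034, 6.9836). ∠VHP = 115.9° gives HP at -4.9000° from the x-axis; with |HP| = 9.1, P = (2.3634, 6.2063). ∠HPG = 120.0° gives PG at -64.900° from the x-axis; with |PG| = 29.7, G = (14.962, -20.689). ∠PGL = 142.3° gives GL at -102.60° from the x-axis; with |GL| = 25.2, L = (9.4649, -45.282). Then |BL| = |L − B| = 46.261.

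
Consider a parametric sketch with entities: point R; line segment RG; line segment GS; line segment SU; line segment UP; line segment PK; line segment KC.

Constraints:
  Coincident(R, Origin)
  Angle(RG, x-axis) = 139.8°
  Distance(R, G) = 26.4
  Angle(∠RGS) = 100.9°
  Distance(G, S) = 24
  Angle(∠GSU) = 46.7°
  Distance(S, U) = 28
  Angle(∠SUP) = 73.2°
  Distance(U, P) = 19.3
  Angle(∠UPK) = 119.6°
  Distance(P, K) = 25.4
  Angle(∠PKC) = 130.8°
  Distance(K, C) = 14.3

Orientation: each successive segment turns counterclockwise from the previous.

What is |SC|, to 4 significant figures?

20.88

R is at the origin; RG runs at 139.8° with length 26.4, so G = (-20.16, 17.04). ∠RGS = 100.9° gives GS at -141.1° from the x-axis; with |GS| = 24.0, S = (-38.84, 1.969). ∠GSU = 46.7° gives SU at -7.800° from the x-axis; with |SU| = 28.0, U = (-11.10, -1.831). ∠SUP = 73.2° gives UP at 99.00° from the x-axis; with |UP| = 19.3, P = (-14.12, 17.23). ∠UPK = 119.6° gives PK at 159.4° from the x-axis; with |PK| = 25.4, K = (-37.90, 26.17). ∠PKC = 130.8° gives KC at -151.4° from the x-axis; with |KC| = 14.3, C = (-50.45, 19.32). Then |SC| = |C − S| = 20.88.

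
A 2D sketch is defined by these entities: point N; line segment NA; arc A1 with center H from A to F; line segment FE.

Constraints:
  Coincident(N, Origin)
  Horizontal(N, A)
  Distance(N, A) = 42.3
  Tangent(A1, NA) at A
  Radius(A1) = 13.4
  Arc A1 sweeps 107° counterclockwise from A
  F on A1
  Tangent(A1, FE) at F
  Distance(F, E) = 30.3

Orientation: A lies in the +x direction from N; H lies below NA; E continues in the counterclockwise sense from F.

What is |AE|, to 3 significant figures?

46.5

On A1, A sits at bearing 90° from H; a 107° counterclockwise sweep puts F at bearing 197°, so F = H + 13.4·(cos 197°, sin 197°) = (29.5, -17.3). The tangent condition forces HF to be normal to FE, so FE runs along (−sin 197°, cos 197°); with |FE| = 30.3, E = (38.3, -46.3). Then |AE| = |E − A| = 46.5.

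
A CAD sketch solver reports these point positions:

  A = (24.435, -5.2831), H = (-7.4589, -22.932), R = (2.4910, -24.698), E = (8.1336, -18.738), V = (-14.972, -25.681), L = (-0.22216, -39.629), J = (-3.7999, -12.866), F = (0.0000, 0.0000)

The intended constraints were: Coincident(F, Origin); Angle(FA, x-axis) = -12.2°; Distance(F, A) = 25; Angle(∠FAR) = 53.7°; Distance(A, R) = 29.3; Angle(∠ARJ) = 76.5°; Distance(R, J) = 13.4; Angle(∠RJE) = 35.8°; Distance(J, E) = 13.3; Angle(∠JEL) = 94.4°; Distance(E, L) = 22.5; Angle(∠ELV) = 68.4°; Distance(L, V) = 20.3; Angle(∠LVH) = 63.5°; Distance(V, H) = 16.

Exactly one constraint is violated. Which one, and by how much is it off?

Distance(V, H) = 16 — off by 8.00.

F = (0.00, 0.00) ✓; FA at -12.20° ✓; |FA| = 25.00 ✓; ∠FAR = 53.70° ✓; |AR| = 29.30 ✓; ∠ARJ = 76.50° ✓; |RJ| = 13.40 ✓; ∠RJE = 35.80° ✓; |JE| = 13.30 ✓; ∠JEL = 94.40° ✓; |EL| = 22.50 ✓; ∠ELV = 68.40° ✓; |LV| = 20.30 ✓; ∠LVH = 63.50° ✓; |VH| = 8.000 ✗.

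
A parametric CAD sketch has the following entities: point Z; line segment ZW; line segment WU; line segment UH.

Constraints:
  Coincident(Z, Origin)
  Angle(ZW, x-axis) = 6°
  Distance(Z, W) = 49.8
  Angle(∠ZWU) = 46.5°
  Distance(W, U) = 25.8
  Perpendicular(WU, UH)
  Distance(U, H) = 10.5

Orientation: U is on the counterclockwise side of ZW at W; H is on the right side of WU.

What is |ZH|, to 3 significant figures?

47.4

Z is at the origin; ZW runs at 6.0° with length 49.8, so W = 49.8·(cos 6.0°, sin 6.0°) = (49.5, 5.21). ∠ZWU = 46.5°, so WU runs at 6.0° + (180° − 46.5°) = 140° from the x-axis; with |WU| = 25.8, U = W + 25.8·(cos 140°, sin 140°) = (29.9, 22.0). WU ⟂ UH; with |UH| = 10.5 on the right of WU, H = U + 10.5·(0.649, 0.760) = (36.7, 29.9). Then |ZH| = |H − Z| = 47.4.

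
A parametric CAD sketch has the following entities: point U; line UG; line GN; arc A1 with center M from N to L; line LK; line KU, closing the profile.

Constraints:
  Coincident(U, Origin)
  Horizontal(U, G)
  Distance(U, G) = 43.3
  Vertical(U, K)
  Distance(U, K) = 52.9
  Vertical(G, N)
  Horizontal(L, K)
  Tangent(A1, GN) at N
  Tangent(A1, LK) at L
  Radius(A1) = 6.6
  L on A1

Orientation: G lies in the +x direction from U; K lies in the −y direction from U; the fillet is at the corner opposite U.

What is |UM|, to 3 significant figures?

59.1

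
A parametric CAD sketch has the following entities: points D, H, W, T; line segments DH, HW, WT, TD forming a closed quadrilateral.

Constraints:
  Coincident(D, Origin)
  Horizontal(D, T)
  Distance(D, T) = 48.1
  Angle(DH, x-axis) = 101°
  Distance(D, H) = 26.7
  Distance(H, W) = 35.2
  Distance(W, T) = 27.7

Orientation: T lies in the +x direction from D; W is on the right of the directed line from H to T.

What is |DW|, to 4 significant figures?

20.57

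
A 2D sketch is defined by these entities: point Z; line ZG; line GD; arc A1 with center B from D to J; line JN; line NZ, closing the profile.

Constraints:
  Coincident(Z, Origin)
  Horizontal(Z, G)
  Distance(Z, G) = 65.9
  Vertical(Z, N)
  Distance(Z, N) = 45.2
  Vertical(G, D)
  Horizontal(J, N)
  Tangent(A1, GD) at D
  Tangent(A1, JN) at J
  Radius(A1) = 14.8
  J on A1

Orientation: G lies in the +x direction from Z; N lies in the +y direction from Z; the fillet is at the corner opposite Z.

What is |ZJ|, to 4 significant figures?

68.22

Z is at the origin; Z and G share the same y with |ZG| = 65.9 and G on the +x side, so G = (65.90, 0.000). ZN is vertical with |ZN| = 45.2 and N on the +y side, so N = (0.000, 45.20). The virtual corner opposite Z is at (65.90, 45.20). A1 meets GD tangentially, so BD is at right angles to GD and the tangent condition forces BJ to be normal to JN, with radius 14.8, so the center B sits 14.8 in from both sides at B = (51.10, 30.40). That places the tangent points at D = (65.90, 30.40) on GD and J = (51.10, 45.20) on JN. Then |ZJ| = |J − Z| = 68.22.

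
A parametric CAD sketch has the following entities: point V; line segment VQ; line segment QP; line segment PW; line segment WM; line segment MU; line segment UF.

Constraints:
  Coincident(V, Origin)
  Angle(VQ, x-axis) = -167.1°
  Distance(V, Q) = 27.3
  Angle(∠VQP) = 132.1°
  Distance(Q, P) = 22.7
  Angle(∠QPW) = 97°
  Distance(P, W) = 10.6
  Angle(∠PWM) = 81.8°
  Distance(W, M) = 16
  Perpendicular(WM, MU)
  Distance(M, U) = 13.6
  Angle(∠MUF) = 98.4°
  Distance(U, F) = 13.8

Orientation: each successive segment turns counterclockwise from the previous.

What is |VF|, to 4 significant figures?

47.61

V is at the origin; VQ runs at -167.1° with length 27.3, so Q = (-26.61, -6.095). ∠VQP = 132.1° gives QP at -119.2° from the x-axis; with |QP| = 22.7, P = (-37.69, -25.91). ∠QPW = 97.0° gives PW at -36.20° from the x-axis; with |PW| = 10.6, W = (-29.13, -32.17). ∠PWM = 81.8° gives WM at 62.00° from the x-axis; with |WM| = 16.0, M = (-21.62, -18.04). The perpendicularity gives MU at right angles to WM, so MU runs at 152.0°; with |MU| = 13.6, U = (-33.63, -11.66). ∠MUF = 98.4° gives UF at -126.4° from the x-axis; with |UF| = 13.8, F = (-41.82, -22.77). Then |VF| = |F − V| = 47.61.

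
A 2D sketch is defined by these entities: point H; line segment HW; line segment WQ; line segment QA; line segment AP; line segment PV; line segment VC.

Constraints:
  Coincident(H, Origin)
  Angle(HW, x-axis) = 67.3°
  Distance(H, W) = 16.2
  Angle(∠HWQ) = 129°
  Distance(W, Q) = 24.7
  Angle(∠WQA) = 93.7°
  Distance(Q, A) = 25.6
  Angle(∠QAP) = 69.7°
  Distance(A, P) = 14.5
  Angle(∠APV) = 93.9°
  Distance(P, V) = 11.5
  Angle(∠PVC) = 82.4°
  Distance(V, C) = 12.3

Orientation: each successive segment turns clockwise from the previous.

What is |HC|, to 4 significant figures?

36.76

H is at the origin; HW runs at 67.3° with length 16.2, so W = (6.252, 14.95). ∠HWQ = 129.0° gives WQ at 16.30° from the x-axis; with |WQ| = 24.7, Q = (29.96, 21.88). ∠WQA = 93.7° gives QA at -70.00° from the x-axis; with |QA| = 25.6, A = (38.71, -2.179). ∠QAP = 69.7° gives AP at 179.7° from the x-axis; with |AP| = 14.5, P = (24.21, -2.103). ∠APV = 93.9° gives PV at 93.60° from the x-axis; with |PV| = 11.5, V = (23.49, 9.375). ∠PVC = 82.4° gives VC at -4.000° from the x-axis; with |VC| = 12.3, C = (35.76, 8.517). Then |HC| = |C − H| = 36.76.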